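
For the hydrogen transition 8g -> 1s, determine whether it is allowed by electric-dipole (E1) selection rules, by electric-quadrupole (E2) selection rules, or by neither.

neither

Δl = 0 − 4 = -4; l_i + l_f = 4.
E1 (Δl = ±1): not satisfied.
E2 (Δl = 0,±2, l_i+l_f ≥ 2): not satisfied.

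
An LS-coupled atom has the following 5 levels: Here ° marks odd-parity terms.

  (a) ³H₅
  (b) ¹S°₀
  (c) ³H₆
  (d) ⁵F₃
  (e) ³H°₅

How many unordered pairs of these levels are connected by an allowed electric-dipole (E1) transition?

2

(a)–(b): forbidden (ΔS, ΔL, ΔJ).
(a)–(c): forbidden (parity).
(a)–(d): forbidden (parity, ΔS, ΔL, ΔJ).
(a)–(e): allowed.
(b)–(c): forbidden (ΔS, ΔL, ΔJ).
(b)–(d): forbidden (ΔS, ΔL, ΔJ).
(b)–(e): forbidden (parity, ΔS, ΔL, ΔJ).
(c)–(d): forbidden (parity, ΔS, ΔL, ΔJ).
(c)–(e): allowed.
(d)–(e): forbidden (ΔS, ΔL, ΔJ).
Allowed pairs: 2 of 10.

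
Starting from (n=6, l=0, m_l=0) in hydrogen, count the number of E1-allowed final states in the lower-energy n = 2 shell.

3

E1 requires Δl = ±1, so l_f ∈ {-1, 1}; with 0 ≤ l_f ≤ n_f−1 = 1, the allowed l_f values are {1}.
For l_f = 1: m_f ∈ {m_i−1, m_i, m_i+1} ∩ [−1, 1] = {-1, 0, 1} → 3 states.
Total: 3.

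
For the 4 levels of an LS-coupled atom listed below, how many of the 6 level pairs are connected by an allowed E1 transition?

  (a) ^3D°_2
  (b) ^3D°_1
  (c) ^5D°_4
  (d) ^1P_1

(a)–(b): forbidden (parity).
(a)–(c): forbidden (parity, ΔS, ΔJ).
(a)–(d): forbidden (ΔS).
(b)–(c): forbidden (parity, ΔS, ΔJ).
(b)–(d): forbidden (ΔS).
(c)–(d): forbidden (ΔS, ΔJ).
Allowed pairs: 0 of 6.

0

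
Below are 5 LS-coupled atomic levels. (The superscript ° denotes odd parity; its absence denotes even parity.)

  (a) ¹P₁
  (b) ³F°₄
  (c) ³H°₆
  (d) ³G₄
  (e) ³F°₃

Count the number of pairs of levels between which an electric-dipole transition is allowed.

(a)–(b): forbidden (ΔS, ΔL, ΔJ).
(a)–(c): forbidden (ΔS, ΔL, ΔJ).
(a)–(d): forbidden (parity, ΔS, ΔL, ΔJ).
(a)–(e): forbidden (ΔS, ΔL, ΔJ).
(b)–(c): forbidden (parity, ΔL, ΔJ).
(b)–(d): allowed.
(b)–(e): forbidden (parity).
(c)–(d): forbidden (ΔJ).
(c)–(e): forbidden (parity, ΔL, ΔJ).
(d)–(e): allowed.
Allowed pairs: 2 of 10.

2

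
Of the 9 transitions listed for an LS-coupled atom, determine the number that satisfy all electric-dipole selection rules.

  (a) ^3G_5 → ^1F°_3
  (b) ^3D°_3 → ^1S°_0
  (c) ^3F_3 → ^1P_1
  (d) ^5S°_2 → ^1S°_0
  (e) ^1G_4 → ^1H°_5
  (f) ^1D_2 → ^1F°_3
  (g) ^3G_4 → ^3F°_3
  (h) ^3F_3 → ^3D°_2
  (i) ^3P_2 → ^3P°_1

5

(a) forbidden (ΔS, ΔJ fail)
(b) forbidden (parity, ΔS, ΔL, ΔJ fail)
(c) forbidden (parity, ΔS, ΔL, ΔJ fail)
(d) forbidden (parity, ΔS, ΔL, ΔJ fail)
(e) allowed
(f) allowed
(g) allowed
(h) allowed
(i) allowed
Total allowed: 5 of 9.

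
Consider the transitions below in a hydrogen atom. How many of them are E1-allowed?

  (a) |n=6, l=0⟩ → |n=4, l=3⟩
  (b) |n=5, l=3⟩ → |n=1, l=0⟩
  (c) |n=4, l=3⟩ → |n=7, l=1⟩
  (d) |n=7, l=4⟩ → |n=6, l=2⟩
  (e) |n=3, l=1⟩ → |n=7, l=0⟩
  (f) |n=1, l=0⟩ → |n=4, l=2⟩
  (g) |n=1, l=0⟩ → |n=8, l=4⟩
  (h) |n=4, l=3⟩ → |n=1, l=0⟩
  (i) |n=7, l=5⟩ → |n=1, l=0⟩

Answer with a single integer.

(a) forbidden — Δl = +3 (E1 requires Δl = ±1)
(b) forbidden — Δl = -3 (E1 requires Δl = ±1)
(c) forbidden — Δl = -2 (E1 requires Δl = ±1)
(d) forbidden — Δl = -2 (E1 requires Δl = ±1)
(e) allowed
(f) forbidden — Δl = +2 (E1 requires Δl = ±1)
(g) forbidden — Δl = +4 (E1 requires Δl = ±1)
(h) forbidden — Δl = -3 (E1 requires Δl = ±1)
(i) forbidden — Δl = -5 (E1 requires Δl = ±1)
Total allowed: 1 of 9.

1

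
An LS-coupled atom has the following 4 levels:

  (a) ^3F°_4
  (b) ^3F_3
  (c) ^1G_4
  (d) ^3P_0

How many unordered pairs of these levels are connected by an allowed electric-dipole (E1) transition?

(a)–(b): allowed.
(a)–(c): forbidden (ΔS).
(a)–(d): forbidden (ΔL, ΔJ).
(b)–(c): forbidden (parity, ΔS).
(b)–(d): forbidden (parity, ΔL, ΔJ).
(c)–(d): forbidden (parity, ΔS, ΔL, ΔJ).
Allowed pairs: 1 of 6.

1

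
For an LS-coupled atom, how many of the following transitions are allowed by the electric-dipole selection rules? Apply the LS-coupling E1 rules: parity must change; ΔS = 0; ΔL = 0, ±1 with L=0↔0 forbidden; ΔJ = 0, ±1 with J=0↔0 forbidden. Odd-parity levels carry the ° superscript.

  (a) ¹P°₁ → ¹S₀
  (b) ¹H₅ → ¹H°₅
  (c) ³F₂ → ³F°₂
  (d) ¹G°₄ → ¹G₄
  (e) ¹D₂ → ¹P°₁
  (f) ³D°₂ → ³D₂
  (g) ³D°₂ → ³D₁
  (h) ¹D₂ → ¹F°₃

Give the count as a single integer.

8

(a) allowed
(b) allowed
(c) allowed
(d) allowed
(e) allowed
(f) allowed
(g) allowed
(h) allowed
Total allowed: 8 of 8.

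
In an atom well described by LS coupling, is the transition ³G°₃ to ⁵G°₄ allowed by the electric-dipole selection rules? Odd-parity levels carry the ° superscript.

forbidden

Reading off the term symbols: S 1→2, L 4→4, J 3→4, parity odd→odd.
Parity must change: odd → odd — ✗.
ΔS = 0: S: 1 → 2 — ✗.
ΔL = 0, ±1 (not L=0↔0): L: 4 → 4, ΔL = +0 — ✓.
ΔJ = 0, ±1 (not J=0↔0): J: 3 → 4, ΔJ = +1 — ✓.
Rule(s) violated: parity, ΔS.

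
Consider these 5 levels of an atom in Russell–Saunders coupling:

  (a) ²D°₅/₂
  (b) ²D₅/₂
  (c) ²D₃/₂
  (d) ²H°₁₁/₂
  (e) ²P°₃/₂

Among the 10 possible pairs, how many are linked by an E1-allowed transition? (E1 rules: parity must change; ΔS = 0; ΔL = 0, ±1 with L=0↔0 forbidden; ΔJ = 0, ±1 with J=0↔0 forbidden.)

(a)–(b): allowed.
(a)–(c): allowed.
(a)–(d): forbidden (parity, ΔL, ΔJ).
(a)–(e): forbidden (parity).
(b)–(c): forbidden (parity).
(b)–(d): forbidden (ΔL, ΔJ).
(b)–(e): allowed.
(c)–(d): forbidden (ΔL, ΔJ).
(c)–(e): allowed.
(d)–(e): forbidden (parity, ΔL, ΔJ).
Allowed pairs: 4 of 10.

4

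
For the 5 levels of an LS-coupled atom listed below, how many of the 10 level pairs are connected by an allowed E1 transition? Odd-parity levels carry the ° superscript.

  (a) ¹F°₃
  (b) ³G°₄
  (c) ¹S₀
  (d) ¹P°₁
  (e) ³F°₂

1

(a)–(b): forbidden (parity, ΔS).
(a)–(c): forbidden (ΔL, ΔJ).
(a)–(d): forbidden (parity, ΔL, ΔJ).
(a)–(e): forbidden (parity, ΔS).
(b)–(c): forbidden (ΔS, ΔL, ΔJ).
(b)–(d): forbidden (parity, ΔS, ΔL, ΔJ).
(b)–(e): forbidden (parity, ΔJ).
(c)–(d): allowed.
(c)–(e): forbidden (ΔS, ΔL, ΔJ).
(d)–(e): forbidden (parity, ΔS, ΔL).
Allowed pairs: 1 of 10.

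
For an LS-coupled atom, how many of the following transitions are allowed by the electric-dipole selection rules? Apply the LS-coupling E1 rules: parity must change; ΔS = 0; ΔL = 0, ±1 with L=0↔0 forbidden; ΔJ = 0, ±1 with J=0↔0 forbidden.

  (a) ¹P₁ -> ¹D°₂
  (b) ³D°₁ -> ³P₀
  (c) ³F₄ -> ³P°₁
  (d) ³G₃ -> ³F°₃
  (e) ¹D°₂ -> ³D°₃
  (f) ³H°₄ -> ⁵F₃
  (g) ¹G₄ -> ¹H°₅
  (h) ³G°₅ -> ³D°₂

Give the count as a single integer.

4

(a) allowed
(b) allowed
(c) forbidden (ΔL, ΔJ fail)
(d) allowed
(e) forbidden (parity, ΔS fail)
(f) forbidden (ΔS, ΔL fail)
(g) allowed
(h) forbidden (parity, ΔL, ΔJ fail)
Total allowed: 4 of 8.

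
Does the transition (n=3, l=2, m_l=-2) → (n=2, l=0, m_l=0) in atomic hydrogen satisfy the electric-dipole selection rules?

l: 2 → 0 (Δl = -2). Δl = ±1 violated.
m_l: -2 → 0 (Δm_l = +2). |Δm_l| ≤ 1 violated.
The transition is electric-dipole forbidden.

forbidden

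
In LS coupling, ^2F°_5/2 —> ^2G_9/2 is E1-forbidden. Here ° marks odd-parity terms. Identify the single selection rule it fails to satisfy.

Parity must change: odd → even — ok.
ΔS = 0: S: 1/2 → 1/2 — ok.
ΔL = 0, ±1 (not L=0↔0): L: 3 → 4, ΔL = +1 — ok.
ΔJ = 0, ±1 (not J=0↔0): J: 5/2 → 9/2, ΔJ = +2 — fails.

the ΔJ = 0, ±1 rule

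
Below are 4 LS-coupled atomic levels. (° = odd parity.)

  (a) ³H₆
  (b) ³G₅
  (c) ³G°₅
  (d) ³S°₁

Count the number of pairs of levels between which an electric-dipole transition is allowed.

(a)–(b): forbidden (parity).
(a)–(c): allowed.
(a)–(d): forbidden (ΔL, ΔJ).
(b)–(c): allowed.
(b)–(d): forbidden (ΔL, ΔJ).
(c)–(d): forbidden (parity, ΔL, ΔJ).
Allowed pairs: 2 of 6.

2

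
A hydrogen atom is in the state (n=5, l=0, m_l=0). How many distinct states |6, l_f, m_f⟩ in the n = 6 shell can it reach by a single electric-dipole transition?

3

E1 requires Δl = ±1, so l_f ∈ {-1, 1}; with 0 ≤ l_f ≤ n_f−1 = 5, the allowed l_f values are {1}.
For l_f = 1: m_f ∈ {m_i−1, m_i, m_i+1} ∩ [−1, 1] = {-1, 0, 1} → 3 states.
Total: 3.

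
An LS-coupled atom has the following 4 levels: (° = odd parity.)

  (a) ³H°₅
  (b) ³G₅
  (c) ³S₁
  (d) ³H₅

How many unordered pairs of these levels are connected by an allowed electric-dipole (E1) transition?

(a)–(b): allowed.
(a)–(c): forbidden (ΔL, ΔJ).
(a)–(d): allowed.
(b)–(c): forbidden (parity, ΔL, ΔJ).
(b)–(d): forbidden (parity).
(c)–(d): forbidden (parity, ΔL, ΔJ).
Allowed pairs: 2 of 6.

2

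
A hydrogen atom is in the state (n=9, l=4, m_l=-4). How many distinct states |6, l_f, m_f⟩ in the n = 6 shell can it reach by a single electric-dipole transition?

E1 requires Δl = ±1, so l_f ∈ {3, 5}; with 0 ≤ l_f ≤ n_f−1 = 5, the allowed l_f values are {3, 5}.
For l_f = 3: m_f ∈ {m_i−1, m_i, m_i+1} ∩ [−3, 3] = {-3} → 1 state.
For l_f = 5: m_f ∈ {m_i−1, m_i, m_i+1} ∩ [−5, 5] = {-5, -4, -3} → 3 states.
Total: 4.

4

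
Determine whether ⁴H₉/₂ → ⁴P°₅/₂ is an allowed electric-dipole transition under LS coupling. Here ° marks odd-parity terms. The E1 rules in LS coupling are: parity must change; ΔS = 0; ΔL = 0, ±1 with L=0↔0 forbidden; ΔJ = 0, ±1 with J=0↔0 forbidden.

Parity must change: even → odd — satisfied.
ΔS = 0: S: 3/2 → 3/2 — satisfied.
ΔL = 0, ±1 (not L=0↔0): L: 5 → 1, ΔL = -4 — violated.
ΔJ = 0, ±1 (not J=0↔0): J: 9/2 → 5/2, ΔJ = -2 — violated.
Rule(s) violated: ΔL, ΔJ.

forbidden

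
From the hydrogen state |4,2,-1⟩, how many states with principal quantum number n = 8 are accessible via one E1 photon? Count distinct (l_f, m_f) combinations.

E1 requires Δl = ±1, so l_f ∈ {1, 3}; with 0 ≤ l_f ≤ n_f−1 = 7, the allowed l_f values are {1, 3}.
For l_f = 1: m_f ∈ {m_i−1, m_i, m_i+1} ∩ [−1, 1] = {-1, 0} → 2 states.
For l_f = 3: m_f ∈ {m_i−1, m_i, m_i+1} ∩ [−3, 3] = {-2, -1, 0} → 3 states.
Total: 5.

5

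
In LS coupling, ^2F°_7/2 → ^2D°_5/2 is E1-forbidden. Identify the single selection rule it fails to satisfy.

Parity must change: odd → odd — ✗.
ΔS = 0: S: 1/2 → 1/2 — ✓.
ΔL = 0, ±1 (not L=0↔0): L: 3 → 2, ΔL = -1 — ✓.
ΔJ = 0, ±1 (not J=0↔0): J: 7/2 → 5/2, ΔJ = -1 — ✓.

parity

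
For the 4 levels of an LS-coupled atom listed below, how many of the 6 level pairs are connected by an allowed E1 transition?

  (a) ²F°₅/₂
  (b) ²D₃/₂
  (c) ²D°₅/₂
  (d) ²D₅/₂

(a)–(b): allowed.
(a)–(c): forbidden (parity).
(a)–(d): allowed.
(b)–(c): allowed.
(b)–(d): forbidden (parity).
(c)–(d): allowed.
Allowed pairs: 4 of 6.

4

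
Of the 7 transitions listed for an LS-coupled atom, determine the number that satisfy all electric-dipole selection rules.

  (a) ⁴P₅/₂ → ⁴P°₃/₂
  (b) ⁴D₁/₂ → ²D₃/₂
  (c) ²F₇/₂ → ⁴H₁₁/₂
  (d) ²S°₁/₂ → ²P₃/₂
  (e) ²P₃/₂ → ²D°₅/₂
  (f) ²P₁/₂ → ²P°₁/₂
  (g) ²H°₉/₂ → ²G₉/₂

5

(a) allowed
(b) forbidden (parity, ΔS fail)
(c) forbidden (parity, ΔS, ΔL, ΔJ fail)
(d) allowed
(e) allowed
(f) allowed
(g) allowed
Total allowed: 5 of 7.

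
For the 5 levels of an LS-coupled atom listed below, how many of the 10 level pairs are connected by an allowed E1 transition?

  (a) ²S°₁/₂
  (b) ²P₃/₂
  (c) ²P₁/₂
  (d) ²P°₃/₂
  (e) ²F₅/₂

(a)–(b): allowed.
(a)–(c): allowed.
(a)–(d): forbidden (parity).
(a)–(e): forbidden (ΔL, ΔJ).
(b)–(c): forbidden (parity).
(b)–(d): allowed.
(b)–(e): forbidden (parity, ΔL).
(c)–(d): allowed.
(c)–(e): forbidden (parity, ΔL, ΔJ).
(d)–(e): forbidden (ΔL).
Allowed pairs: 4 of 10.

4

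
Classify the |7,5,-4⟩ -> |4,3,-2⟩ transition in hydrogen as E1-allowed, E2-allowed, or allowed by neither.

Δl = 3 − 5 = -2; l_i + l_f = 8.
Δm_l = +2.
E1 (Δl = ±1, |Δm_l| ≤ 1): not satisfied.
E2 (Δl = 0,±2, l_i+l_f ≥ 2, |Δm_l| ≤ 2): satisfied.

E2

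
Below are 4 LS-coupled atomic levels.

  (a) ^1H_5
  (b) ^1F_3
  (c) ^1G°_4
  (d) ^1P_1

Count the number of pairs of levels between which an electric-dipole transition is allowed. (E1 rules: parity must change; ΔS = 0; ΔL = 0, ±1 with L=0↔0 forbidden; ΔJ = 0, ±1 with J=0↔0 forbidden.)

2

(a)–(b): forbidden (parity, ΔL, ΔJ).
(a)–(c): allowed.
(a)–(d): forbidden (parity, ΔL, ΔJ).
(b)–(c): allowed.
(b)–(d): forbidden (parity, ΔL, ΔJ).
(c)–(d): forbidden (ΔL, ΔJ).
Allowed pairs: 2 of 6.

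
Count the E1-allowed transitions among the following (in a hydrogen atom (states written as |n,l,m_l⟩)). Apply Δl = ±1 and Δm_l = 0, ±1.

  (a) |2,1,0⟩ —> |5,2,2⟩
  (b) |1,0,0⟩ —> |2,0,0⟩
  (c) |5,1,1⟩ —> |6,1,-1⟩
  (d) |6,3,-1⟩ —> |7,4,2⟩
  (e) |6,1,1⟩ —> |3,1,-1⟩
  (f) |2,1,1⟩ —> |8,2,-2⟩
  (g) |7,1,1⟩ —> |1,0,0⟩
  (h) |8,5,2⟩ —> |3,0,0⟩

(a) forbidden — Δm_l = +2 (E1 requires Δm_l = 0, ±1)
(b) forbidden — Δl = +0 (E1 requires Δl = ±1)
(c) forbidden — Δl = +0 (E1 requires Δl = ±1); Δm_l = -2 (E1 requires Δm_l = 0, ±1)
(d) forbidden — Δm_l = +3 (E1 requires Δm_l = 0, ±1)
(e) forbidden — Δl = +0 (E1 requires Δl = ±1); Δm_l = -2 (E1 requires Δm_l = 0, ±1)
(f) forbidden — Δm_l = -3 (E1 requires Δm_l = 0, ±1)
(g) allowed
(h) forbidden — Δl = -5 (E1 requires Δl = ±1); Δm_l = -2 (E1 requires Δm_l = 0, ±1)
Total allowed: 1 of 8.

1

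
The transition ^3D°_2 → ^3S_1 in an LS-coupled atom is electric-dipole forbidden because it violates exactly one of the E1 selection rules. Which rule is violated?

Initial level: S=1, L=2, J=2, parity odd. Final level: S=1, L=0, J=1, parity even.
ΔJ = 0, ±1 (not J=0↔0): J: 2 → 1, ΔJ = -1 — ✓.
ΔL = 0, ±1 (not L=0↔0): L: 2 → 0, ΔL = -2 — ✗.
ΔS = 0: S: 1 → 1 — ✓.
Parity must change: odd → even — ✓.

the ΔL = 0, ±1 rule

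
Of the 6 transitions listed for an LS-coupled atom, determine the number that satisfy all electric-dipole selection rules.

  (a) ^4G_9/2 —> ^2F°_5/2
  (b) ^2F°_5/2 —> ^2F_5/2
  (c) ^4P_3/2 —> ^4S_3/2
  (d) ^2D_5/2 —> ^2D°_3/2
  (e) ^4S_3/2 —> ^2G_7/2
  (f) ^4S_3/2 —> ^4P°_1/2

3

(a) forbidden (ΔS, ΔJ fail)
(b) allowed
(c) forbidden (parity fails)
(d) allowed
(e) forbidden (parity, ΔS, ΔL, ΔJ fail)
(f) allowed
Total allowed: 3 of 6.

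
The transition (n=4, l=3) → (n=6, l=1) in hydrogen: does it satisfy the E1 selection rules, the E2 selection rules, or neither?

E2

Δl = 1 − 3 = -2; l_i + l_f = 4.
E1 (Δl = ±1): not satisfied.
E2 (Δl = 0,±2, l_i+l_f ≥ 2): satisfied.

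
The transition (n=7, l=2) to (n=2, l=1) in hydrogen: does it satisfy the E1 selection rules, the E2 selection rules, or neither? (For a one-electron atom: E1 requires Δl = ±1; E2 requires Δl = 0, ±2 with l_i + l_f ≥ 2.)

Δl = 1 − 2 = -1; l_i + l_f = 3.
E1 (Δl = ±1): satisfied.
E2 (Δl = 0,±2, l_i+l_f ≥ 2): not satisfied.

E1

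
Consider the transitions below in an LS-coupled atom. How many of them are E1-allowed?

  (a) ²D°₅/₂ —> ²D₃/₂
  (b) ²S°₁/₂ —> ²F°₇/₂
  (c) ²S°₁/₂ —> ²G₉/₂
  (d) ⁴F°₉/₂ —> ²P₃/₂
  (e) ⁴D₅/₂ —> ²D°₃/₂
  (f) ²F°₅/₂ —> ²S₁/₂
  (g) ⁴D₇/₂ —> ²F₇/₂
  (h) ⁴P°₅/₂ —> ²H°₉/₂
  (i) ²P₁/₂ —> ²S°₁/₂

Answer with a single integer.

2

(a) allowed
(b) forbidden (parity, ΔL, ΔJ fail)
(c) forbidden (ΔL, ΔJ fail)
(d) forbidden (ΔS, ΔL, ΔJ fail)
(e) forbidden (ΔS fails)
(f) forbidden (ΔL, ΔJ fail)
(g) forbidden (parity, ΔS fail)
(h) forbidden (parity, ΔS, ΔL, ΔJ fail)
(i) allowed
Total allowed: 2 of 9.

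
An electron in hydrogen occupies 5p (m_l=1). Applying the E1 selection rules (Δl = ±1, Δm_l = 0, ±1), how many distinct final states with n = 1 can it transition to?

1

E1 requires Δl = ±1, so l_f ∈ {0, 2}; with 0 ≤ l_f ≤ n_f−1 = 0, the allowed l_f values are {0}.
For l_f = 0: m_f ∈ {m_i−1, m_i, m_i+1} ∩ [−0, 0] = {0} → 1 state.
Total: 1.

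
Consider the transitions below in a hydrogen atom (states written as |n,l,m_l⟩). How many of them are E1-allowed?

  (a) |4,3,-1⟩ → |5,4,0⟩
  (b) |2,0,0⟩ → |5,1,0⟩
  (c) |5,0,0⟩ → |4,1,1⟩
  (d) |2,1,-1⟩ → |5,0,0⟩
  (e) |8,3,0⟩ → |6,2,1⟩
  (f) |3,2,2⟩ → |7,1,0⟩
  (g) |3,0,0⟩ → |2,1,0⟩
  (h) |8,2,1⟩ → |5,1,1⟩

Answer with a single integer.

(a) allowed
(b) allowed
(c) allowed
(d) allowed
(e) allowed
(f) forbidden — Δm_l = -2 (E1 requires Δm_l = 0, ±1)
(g) allowed
(h) allowed
Total allowed: 7 of 8.

7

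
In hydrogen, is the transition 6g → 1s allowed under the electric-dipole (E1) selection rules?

forbidden

l: 4 → 0 (Δl = -4). Δl = ±1 fails.
The transition is electric-dipole forbidden.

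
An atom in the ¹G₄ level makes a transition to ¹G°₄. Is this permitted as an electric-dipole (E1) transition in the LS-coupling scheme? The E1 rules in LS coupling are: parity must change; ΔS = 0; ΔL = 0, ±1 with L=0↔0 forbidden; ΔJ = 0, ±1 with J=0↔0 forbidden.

Initial level: S=0, L=4, J=4, parity even. Final level: S=0, L=4, J=4, parity odd.
Parity must change: even → odd — passes.
ΔS = 0: S: 0 → 0 — passes.
ΔL = 0, ±1 (not L=0↔0): L: 4 → 4, ΔL = +0 — passes.
ΔJ = 0, ±1 (not J=0↔0): J: 4 → 4, ΔJ = +0 — passes.
All four E1 rules are satisfied.

allowed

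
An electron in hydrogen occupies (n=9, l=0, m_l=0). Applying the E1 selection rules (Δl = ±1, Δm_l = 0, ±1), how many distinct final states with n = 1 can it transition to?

0

E1 requires l_f ∈ {-1, 1}, but neither lies in [0, 0], so no final state is reachable.
Total: 0.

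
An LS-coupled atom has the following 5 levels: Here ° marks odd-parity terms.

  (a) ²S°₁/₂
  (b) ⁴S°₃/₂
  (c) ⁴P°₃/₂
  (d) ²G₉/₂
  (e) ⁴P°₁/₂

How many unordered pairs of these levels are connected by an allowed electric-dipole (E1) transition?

(a)–(b): forbidden (parity, ΔS, ΔL).
(a)–(c): forbidden (parity, ΔS).
(a)–(d): forbidden (ΔL, ΔJ).
(a)–(e): forbidden (parity, ΔS).
(b)–(c): forbidden (parity).
(b)–(d): forbidden (ΔS, ΔL, ΔJ).
(b)–(e): forbidden (parity).
(c)–(d): forbidden (ΔS, ΔL, ΔJ).
(c)–(e): forbidden (parity).
(d)–(e): forbidden (ΔS, ΔL, ΔJ).
Allowed pairs: 0 of 10.

0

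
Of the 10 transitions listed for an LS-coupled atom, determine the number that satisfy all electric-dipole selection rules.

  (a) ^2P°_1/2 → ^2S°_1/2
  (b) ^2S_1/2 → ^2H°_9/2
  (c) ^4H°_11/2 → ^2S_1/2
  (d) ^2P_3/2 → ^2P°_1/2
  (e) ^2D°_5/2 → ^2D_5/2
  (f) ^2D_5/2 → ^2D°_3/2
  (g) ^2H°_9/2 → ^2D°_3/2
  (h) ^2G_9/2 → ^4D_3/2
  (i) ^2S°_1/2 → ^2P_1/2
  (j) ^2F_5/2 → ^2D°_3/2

(a) forbidden (parity fails)
(b) forbidden (ΔL, ΔJ fail)
(c) forbidden (ΔS, ΔL, ΔJ fail)
(d) allowed
(e) allowed
(f) allowed
(g) forbidden (parity, ΔL, ΔJ fail)
(h) forbidden (parity, ΔS, ΔL, ΔJ fail)
(i) allowed
(j) allowed
Total allowed: 5 of 10.

5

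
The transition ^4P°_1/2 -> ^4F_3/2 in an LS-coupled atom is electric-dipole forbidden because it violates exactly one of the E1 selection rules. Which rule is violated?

the ΔL = 0, ±1 rule

Parity must change: odd → even — passes.
ΔS = 0: S: 3/2 → 3/2 — passes.
ΔL = 0, ±1 (not L=0↔0): L: 1 → 3, ΔL = +2 — fails.
ΔJ = 0, ±1 (not J=0↔0): J: 1/2 → 3/2, ΔJ = +1 — passes.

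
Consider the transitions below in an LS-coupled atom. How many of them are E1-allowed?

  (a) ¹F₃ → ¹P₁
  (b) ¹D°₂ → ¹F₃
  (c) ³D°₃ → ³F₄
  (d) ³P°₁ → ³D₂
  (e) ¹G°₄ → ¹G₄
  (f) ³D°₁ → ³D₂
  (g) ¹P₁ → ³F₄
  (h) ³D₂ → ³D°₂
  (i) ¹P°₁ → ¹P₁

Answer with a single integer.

(a) forbidden (parity, ΔL, ΔJ fail)
(b) allowed
(c) allowed
(d) allowed
(e) allowed
(f) allowed
(g) forbidden (parity, ΔS, ΔL, ΔJ fail)
(h) allowed
(i) allowed
Total allowed: 7 of 9.

7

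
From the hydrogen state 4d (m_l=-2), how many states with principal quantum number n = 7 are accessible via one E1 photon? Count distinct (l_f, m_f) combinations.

4

E1 requires Δl = ±1, so l_f ∈ {1, 3}; with 0 ≤ l_f ≤ n_f−1 = 6, the allowed l_f values are {1, 3}.
For l_f = 1: m_f ∈ {m_i−1, m_i, m_i+1} ∩ [−1, 1] = {-1} → 1 state.
For l_f = 3: m_f ∈ {m_i−1, m_i, m_i+1} ∩ [−3, 3] = {-3, -2, -1} → 3 states.
Total: 4.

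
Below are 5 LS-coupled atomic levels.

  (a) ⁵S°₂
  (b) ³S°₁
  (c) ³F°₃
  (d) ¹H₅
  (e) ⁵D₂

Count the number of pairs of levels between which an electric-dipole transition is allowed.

(a)–(b): forbidden (parity, ΔS, ΔL).
(a)–(c): forbidden (parity, ΔS, ΔL).
(a)–(d): forbidden (ΔS, ΔL, ΔJ).
(a)–(e): forbidden (ΔL).
(b)–(c): forbidden (parity, ΔL, ΔJ).
(b)–(d): forbidden (ΔS, ΔL, ΔJ).
(b)–(e): forbidden (ΔS, ΔL).
(c)–(d): forbidden (ΔS, ΔL, ΔJ).
(c)–(e): forbidden (ΔS).
(d)–(e): forbidden (parity, ΔS, ΔL, ΔJ).
Allowed pairs: 0 of 10.

0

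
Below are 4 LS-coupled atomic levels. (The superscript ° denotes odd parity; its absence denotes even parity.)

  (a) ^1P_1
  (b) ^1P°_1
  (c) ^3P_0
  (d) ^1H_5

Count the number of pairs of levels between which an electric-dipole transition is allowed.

(a)–(b): allowed.
(a)–(c): forbidden (parity, ΔS).
(a)–(d): forbidden (parity, ΔL, ΔJ).
(b)–(c): forbidden (ΔS).
(b)–(d): forbidden (ΔL, ΔJ).
(c)–(d): forbidden (parity, ΔS, ΔL, ΔJ).
Allowed pairs: 1 of 6.

1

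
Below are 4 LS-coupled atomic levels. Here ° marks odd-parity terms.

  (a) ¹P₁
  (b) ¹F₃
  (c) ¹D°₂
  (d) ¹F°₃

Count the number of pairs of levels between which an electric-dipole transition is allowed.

(a)–(b): forbidden (parity, ΔL, ΔJ).
(a)–(c): allowed.
(a)–(d): forbidden (ΔL, ΔJ).
(b)–(c): allowed.
(b)–(d): allowed.
(c)–(d): forbidden (parity).
Allowed pairs: 3 of 6.

3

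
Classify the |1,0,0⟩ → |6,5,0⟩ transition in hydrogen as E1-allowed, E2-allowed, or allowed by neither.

neither

Δl = 5 − 0 = +5; l_i + l_f = 5.
Δm_l = +0.
E1 (Δl = ±1, |Δm_l| ≤ 1): not satisfied.
E2 (Δl = 0,±2, l_i+l_f ≥ 2, |Δm_l| ≤ 2): not satisfied.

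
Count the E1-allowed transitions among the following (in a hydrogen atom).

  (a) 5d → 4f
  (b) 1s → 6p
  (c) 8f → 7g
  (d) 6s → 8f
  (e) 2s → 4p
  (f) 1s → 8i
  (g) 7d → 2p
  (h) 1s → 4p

(a) allowed
(b) allowed
(c) allowed
(d) forbidden — Δl = +3 (E1 requires Δl = ±1)
(e) allowed
(f) forbidden — Δl = +6 (E1 requires Δl = ±1)
(g) allowed
(h) allowed
Total allowed: 6 of 8.

6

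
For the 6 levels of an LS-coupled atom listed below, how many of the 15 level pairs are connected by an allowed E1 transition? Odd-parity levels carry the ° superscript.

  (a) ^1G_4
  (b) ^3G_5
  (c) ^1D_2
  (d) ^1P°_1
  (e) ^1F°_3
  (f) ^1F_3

4

(a)–(b): forbidden (parity, ΔS).
(a)–(c): forbidden (parity, ΔL, ΔJ).
(a)–(d): forbidden (ΔL, ΔJ).
(a)–(e): allowed.
(a)–(f): forbidden (parity).
(b)–(c): forbidden (parity, ΔS, ΔL, ΔJ).
(b)–(d): forbidden (ΔS, ΔL, ΔJ).
(b)–(e): forbidden (ΔS, ΔJ).
(b)–(f): forbidden (parity, ΔS, ΔJ).
(c)–(d): allowed.
(c)–(e): allowed.
(c)–(f): forbidden (parity).
(d)–(e): forbidden (parity, ΔL, ΔJ).
(d)–(f): forbidden (ΔL, ΔJ).
(e)–(f): allowed.
Allowed pairs: 4 of 15.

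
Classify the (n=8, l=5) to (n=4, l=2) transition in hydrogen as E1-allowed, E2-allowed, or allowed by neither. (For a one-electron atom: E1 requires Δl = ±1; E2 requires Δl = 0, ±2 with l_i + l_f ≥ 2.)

neither

Δl = 2 − 5 = -3; l_i + l_f = 7.
E1 (Δl = ±1): not satisfied.
E2 (Δl = 0,±2, l_i+l_f ≥ 2): not satisfied.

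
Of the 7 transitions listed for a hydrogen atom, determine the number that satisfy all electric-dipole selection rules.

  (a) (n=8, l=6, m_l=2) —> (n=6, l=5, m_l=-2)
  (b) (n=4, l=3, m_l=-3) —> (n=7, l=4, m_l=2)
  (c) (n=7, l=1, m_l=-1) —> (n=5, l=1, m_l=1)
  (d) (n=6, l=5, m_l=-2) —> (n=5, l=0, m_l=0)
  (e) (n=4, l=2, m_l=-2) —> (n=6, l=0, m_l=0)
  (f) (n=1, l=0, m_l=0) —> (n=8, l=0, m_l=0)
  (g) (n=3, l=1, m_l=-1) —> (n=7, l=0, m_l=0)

1

(a) forbidden — Δm_l = -4 (E1 requires Δm_l = 0, ±1)
(b) forbidden — Δm_l = +5 (E1 requires Δm_l = 0, ±1)
(c) forbidden — Δl = +0 (E1 requires Δl = ±1); Δm_l = +2 (E1 requires Δm_l = 0, ±1)
(d) forbidden — Δl = -5 (E1 requires Δl = ±1); Δm_l = +2 (E1 requires Δm_l = 0, ±1)
(e) forbidden — Δl = -2 (E1 requires Δl = ±1); Δm_l = +2 (E1 requires Δm_l = 0, ±1)
(f) forbidden — Δl = +0 (E1 requires Δl = ±1)
(g) allowed
Total allowed: 1 of 7.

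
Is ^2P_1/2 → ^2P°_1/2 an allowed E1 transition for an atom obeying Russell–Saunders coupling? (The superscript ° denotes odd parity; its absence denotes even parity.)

allowed

Reading off the term symbols: S 1/2→1/2, L 1→1, J 1/2→1/2, parity even→odd.
Parity must change: even → odd — ok.
ΔS = 0: S: 1/2 → 1/2 — ok.
ΔL = 0, ±1 (not L=0↔0): L: 1 → 1, ΔL = +0 — ok.
ΔJ = 0, ±1 (not J=0↔0): J: 1/2 → 1/2, ΔJ = +0 — ok.
All four E1 rules are satisfied.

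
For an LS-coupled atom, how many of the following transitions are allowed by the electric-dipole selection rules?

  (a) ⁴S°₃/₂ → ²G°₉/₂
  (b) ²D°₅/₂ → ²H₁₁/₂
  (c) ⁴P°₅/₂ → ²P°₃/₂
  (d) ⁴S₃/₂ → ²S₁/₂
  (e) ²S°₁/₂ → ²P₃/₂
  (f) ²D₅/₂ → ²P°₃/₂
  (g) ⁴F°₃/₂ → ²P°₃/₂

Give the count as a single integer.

2

(a) forbidden (parity, ΔS, ΔL, ΔJ fail)
(b) forbidden (ΔL, ΔJ fail)
(c) forbidden (parity, ΔS fail)
(d) forbidden (parity, ΔS, ΔL fail)
(e) allowed
(f) allowed
(g) forbidden (parity, ΔS, ΔL fail)
Total allowed: 2 of 7.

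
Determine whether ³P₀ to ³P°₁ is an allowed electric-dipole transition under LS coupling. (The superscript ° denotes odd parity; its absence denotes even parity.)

Parity must change: even → odd — ✓.
ΔL = 0, ±1 (not L=0↔0): L: 1 → 1, ΔL = +0 — ✓.
ΔS = 0: S: 1 → 1 — ✓.
ΔJ = 0, ±1 (not J=0↔0): J: 0 → 1, ΔJ = +1 — ✓.
All four E1 rules are satisfied.

allowed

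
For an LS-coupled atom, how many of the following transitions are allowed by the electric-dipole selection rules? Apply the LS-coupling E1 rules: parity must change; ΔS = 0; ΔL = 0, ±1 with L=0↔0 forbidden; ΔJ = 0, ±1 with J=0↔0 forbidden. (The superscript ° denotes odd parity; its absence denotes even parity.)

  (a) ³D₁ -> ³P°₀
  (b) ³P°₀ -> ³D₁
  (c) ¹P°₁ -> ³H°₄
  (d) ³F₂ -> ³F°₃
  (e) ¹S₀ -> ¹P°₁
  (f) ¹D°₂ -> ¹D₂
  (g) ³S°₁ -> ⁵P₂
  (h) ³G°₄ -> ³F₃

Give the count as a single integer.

(a) allowed
(b) allowed
(c) forbidden (parity, ΔS, ΔL, ΔJ fail)
(d) allowed
(e) allowed
(f) allowed
(g) forbidden (ΔS fails)
(h) allowed
Total allowed: 6 of 8.

6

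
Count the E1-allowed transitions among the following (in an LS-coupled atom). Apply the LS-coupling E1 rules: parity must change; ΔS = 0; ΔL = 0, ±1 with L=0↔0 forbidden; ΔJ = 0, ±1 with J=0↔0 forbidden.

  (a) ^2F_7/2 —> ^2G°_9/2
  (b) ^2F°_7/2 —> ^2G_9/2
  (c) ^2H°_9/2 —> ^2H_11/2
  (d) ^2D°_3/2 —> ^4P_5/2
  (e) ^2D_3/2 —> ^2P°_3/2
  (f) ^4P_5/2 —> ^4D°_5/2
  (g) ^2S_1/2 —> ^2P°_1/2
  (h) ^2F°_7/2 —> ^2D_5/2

(a) allowed
(b) allowed
(c) allowed
(d) forbidden (ΔS fails)
(e) allowed
(f) allowed
(g) allowed
(h) allowed
Total allowed: 7 of 8.

7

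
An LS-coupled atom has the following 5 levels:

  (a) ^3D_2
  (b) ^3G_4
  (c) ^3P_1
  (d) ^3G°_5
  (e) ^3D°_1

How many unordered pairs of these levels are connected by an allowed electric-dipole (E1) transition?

3

(a)–(b): forbidden (parity, ΔL, ΔJ).
(a)–(c): forbidden (parity).
(a)–(d): forbidden (ΔL, ΔJ).
(a)–(e): allowed.
(b)–(c): forbidden (parity, ΔL, ΔJ).
(b)–(d): allowed.
(b)–(e): forbidden (ΔL, ΔJ).
(c)–(d): forbidden (ΔL, ΔJ).
(c)–(e): allowed.
(d)–(e): forbidden (parity, ΔL, ΔJ).
Allowed pairs: 3 of 10.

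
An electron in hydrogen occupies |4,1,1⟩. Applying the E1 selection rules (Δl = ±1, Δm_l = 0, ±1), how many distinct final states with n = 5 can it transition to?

E1 requires Δl = ±1, so l_f ∈ {0, 2}; with 0 ≤ l_f ≤ n_f−1 = 4, the allowed l_f values are {0, 2}.
For l_f = 0: m_f ∈ {m_i−1, m_i, m_i+1} ∩ [−0, 0] = {0} → 1 state.
For l_f = 2: m_f ∈ {m_i−1, m_i, m_i+1} ∩ [−2, 2] = {0, 1, 2} → 3 states.
Total: 4.

4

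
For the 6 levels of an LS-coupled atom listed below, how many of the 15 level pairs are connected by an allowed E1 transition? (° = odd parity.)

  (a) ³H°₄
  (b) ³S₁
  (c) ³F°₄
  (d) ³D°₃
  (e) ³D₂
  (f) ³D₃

3

(a)–(b): forbidden (ΔL, ΔJ).
(a)–(c): forbidden (parity, ΔL).
(a)–(d): forbidden (parity, ΔL).
(a)–(e): forbidden (ΔL, ΔJ).
(a)–(f): forbidden (ΔL).
(b)–(c): forbidden (ΔL, ΔJ).
(b)–(d): forbidden (ΔL, ΔJ).
(b)–(e): forbidden (parity, ΔL).
(b)–(f): forbidden (parity, ΔL, ΔJ).
(c)–(d): forbidden (parity).
(c)–(e): forbidden (ΔJ).
(c)–(f): allowed.
(d)–(e): allowed.
(d)–(f): allowed.
(e)–(f): forbidden (parity).
Allowed pairs: 3 of 15.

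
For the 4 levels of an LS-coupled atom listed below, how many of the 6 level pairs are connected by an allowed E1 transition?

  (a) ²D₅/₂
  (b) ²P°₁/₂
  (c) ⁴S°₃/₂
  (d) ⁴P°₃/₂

0

(a)–(b): forbidden (ΔJ).
(a)–(c): forbidden (ΔS, ΔL).
(a)–(d): forbidden (ΔS).
(b)–(c): forbidden (parity, ΔS).
(b)–(d): forbidden (parity, ΔS).
(c)–(d): forbidden (parity).
Allowed pairs: 0 of 6.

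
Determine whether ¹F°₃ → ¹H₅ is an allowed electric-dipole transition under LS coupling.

forbidden

ΔL = 0, ±1 (not L=0↔0): L: 3 → 5, ΔL = +2 — fails.
Parity must change: odd → even — ok.
ΔJ = 0, ±1 (not J=0↔0): J: 3 → 5, ΔJ = +2 — fails.
ΔS = 0: S: 0 → 0 — ok.
Rule(s) violated: ΔL, ΔJ.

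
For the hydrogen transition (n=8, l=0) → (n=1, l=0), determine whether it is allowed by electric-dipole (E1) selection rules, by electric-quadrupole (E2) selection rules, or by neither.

neither

Δl = 0 − 0 = +0; l_i + l_f = 0.
E1 (Δl = ±1): not satisfied.
E2 (Δl = 0,±2, l_i+l_f ≥ 2): not satisfied.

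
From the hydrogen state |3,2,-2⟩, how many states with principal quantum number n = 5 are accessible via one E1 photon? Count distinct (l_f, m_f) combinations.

E1 requires Δl = ±1, so l_f ∈ {1, 3}; with 0 ≤ l_f ≤ n_f−1 = 4, the allowed l_f values are {1, 3}.
For l_f = 1: m_f ∈ {m_i−1, m_i, m_i+1} ∩ [−1, 1] = {-1} → 1 state.
For l_f = 3: m_f ∈ {m_i−1, m_i, m_i+1} ∩ [−3, 3] = {-3, -2, -1} → 3 states.
Total: 4.

4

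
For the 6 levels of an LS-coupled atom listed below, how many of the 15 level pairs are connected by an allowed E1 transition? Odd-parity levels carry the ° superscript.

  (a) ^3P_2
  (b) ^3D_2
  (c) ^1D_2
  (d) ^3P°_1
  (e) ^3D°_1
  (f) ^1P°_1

5

(a)–(b): forbidden (parity).
(a)–(c): forbidden (parity, ΔS).
(a)–(d): allowed.
(a)–(e): allowed.
(a)–(f): forbidden (ΔS).
(b)–(c): forbidden (parity, ΔS).
(b)–(d): allowed.
(b)–(e): allowed.
(b)–(f): forbidden (ΔS).
(c)–(d): forbidden (ΔS).
(c)–(e): forbidden (ΔS).
(c)–(f): allowed.
(d)–(e): forbidden (parity).
(d)–(f): forbidden (parity, ΔS).
(e)–(f): forbidden (parity, ΔS).
Allowed pairs: 5 of 15.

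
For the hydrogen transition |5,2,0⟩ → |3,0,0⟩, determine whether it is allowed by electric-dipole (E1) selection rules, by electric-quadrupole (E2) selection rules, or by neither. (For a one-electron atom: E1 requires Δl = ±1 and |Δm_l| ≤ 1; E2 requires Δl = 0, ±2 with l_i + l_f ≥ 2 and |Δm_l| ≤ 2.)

E2

Δl = 0 − 2 = -2; l_i + l_f = 2.
Δm_l = +0.
E1 (Δl = ±1, |Δm_l| ≤ 1): not satisfied.
E2 (Δl = 0,±2, l_i+l_f ≥ 2, |Δm_l| ≤ 2): satisfied.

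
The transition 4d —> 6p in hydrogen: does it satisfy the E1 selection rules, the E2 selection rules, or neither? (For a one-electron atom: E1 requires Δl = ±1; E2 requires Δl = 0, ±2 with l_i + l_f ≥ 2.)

E1

Δl = 1 − 2 = -1; l_i + l_f = 3.
E1 (Δl = ±1): satisfied.
E2 (Δl = 0,±2, l_i+l_f ≥ 2): not satisfied.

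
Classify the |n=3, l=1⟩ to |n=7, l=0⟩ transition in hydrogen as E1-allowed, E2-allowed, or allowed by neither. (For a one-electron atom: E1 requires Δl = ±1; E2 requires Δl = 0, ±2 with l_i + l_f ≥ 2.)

Δl = 0 − 1 = -1; l_i + l_f = 1.
E1 (Δl = ±1): satisfied.
E2 (Δl = 0,±2, l_i+l_f ≥ 2): not satisfied.

E1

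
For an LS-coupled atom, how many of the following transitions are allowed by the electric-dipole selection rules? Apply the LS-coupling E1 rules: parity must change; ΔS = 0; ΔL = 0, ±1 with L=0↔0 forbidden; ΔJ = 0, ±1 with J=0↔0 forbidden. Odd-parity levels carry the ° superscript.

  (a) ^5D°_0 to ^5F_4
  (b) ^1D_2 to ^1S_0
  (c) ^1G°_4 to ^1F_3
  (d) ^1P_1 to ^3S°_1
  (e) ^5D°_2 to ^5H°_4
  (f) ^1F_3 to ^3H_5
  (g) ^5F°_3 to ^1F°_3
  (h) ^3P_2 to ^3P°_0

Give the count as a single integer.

1

(a) forbidden (ΔJ fails)
(b) forbidden (parity, ΔL, ΔJ fail)
(c) allowed
(d) forbidden (ΔS fails)
(e) forbidden (parity, ΔL, ΔJ fail)
(f) forbidden (parity, ΔS, ΔL, ΔJ fail)
(g) forbidden (parity, ΔS fail)
(h) forbidden (ΔJ fails)
Total allowed: 1 of 8.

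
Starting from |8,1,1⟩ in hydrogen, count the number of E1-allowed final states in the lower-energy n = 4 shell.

4

E1 requires Δl = ±1, so l_f ∈ {0, 2}; with 0 ≤ l_f ≤ n_f−1 = 3, the allowed l_f values are {0, 2}.
For l_f = 0: m_f ∈ {m_i−1, m_i, m_i+1} ∩ [−0, 0] = {0} → 1 state.
For l_f = 2: m_f ∈ {m_i−1, m_i, m_i+1} ∩ [−2, 2] = {0, 1, 2} → 3 states.
Total: 4.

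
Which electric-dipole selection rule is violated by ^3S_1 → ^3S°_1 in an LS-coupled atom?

the L=0 ↔ L=0 exclusion

Parity must change: even → odd — passes.
ΔS = 0: S: 1 → 1 — passes.
ΔL = 0, ±1 (not L=0↔0): L: 0 → 0, ΔL = +0 — fails.
ΔJ = 0, ±1 (not J=0↔0): J: 1 → 1, ΔJ = +0 — passes.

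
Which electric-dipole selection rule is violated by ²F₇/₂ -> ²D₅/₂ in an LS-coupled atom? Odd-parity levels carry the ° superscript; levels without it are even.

parity

Initial level: S=1/2, L=3, J=7/2, parity even. Final level: S=1/2, L=2, J=5/2, parity even.
Parity must change: even → even — violated.
ΔS = 0: S: 1/2 → 1/2 — satisfied.
ΔL = 0, ±1 (not L=0↔0): L: 3 → 2, ΔL = -1 — satisfied.
ΔJ = 0, ±1 (not J=0↔0): J: 7/2 → 5/2, ΔJ = -1 — satisfied.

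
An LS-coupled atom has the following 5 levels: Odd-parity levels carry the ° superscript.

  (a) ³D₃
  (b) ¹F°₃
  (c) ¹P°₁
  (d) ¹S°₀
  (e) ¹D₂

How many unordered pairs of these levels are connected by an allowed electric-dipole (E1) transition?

(a)–(b): forbidden (ΔS).
(a)–(c): forbidden (ΔS, ΔJ).
(a)–(d): forbidden (ΔS, ΔL, ΔJ).
(a)–(e): forbidden (parity, ΔS).
(b)–(c): forbidden (parity, ΔL, ΔJ).
(b)–(d): forbidden (parity, ΔL, ΔJ).
(b)–(e): allowed.
(c)–(d): forbidden (parity).
(c)–(e): allowed.
(d)–(e): forbidden (ΔL, ΔJ).
Allowed pairs: 2 of 10.

2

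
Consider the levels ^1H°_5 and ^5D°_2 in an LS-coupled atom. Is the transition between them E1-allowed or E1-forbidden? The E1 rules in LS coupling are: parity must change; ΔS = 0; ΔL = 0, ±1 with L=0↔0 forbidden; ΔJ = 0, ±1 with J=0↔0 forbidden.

forbidden

Parity must change: odd → odd — violated.
ΔS = 0: S: 0 → 2 — violated.
ΔL = 0, ±1 (not L=0↔0): L: 5 → 2, ΔL = -3 — violated.
ΔJ = 0, ±1 (not J=0↔0): J: 5 → 2, ΔJ = -3 — violated.
Rule(s) violated: parity, ΔS, ΔL, ΔJ.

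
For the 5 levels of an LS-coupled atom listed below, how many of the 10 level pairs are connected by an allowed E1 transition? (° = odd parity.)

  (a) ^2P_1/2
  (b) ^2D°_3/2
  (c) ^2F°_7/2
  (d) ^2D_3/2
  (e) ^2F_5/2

4

(a)–(b): allowed.
(a)–(c): forbidden (ΔL, ΔJ).
(a)–(d): forbidden (parity).
(a)–(e): forbidden (parity, ΔL, ΔJ).
(b)–(c): forbidden (parity, ΔJ).
(b)–(d): allowed.
(b)–(e): allowed.
(c)–(d): forbidden (ΔJ).
(c)–(e): allowed.
(d)–(e): forbidden (parity).
Allowed pairs: 4 of 10.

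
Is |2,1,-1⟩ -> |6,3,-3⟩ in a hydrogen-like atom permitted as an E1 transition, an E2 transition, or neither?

E2

Δl = 3 − 1 = +2; l_i + l_f = 4.
Δm_l = -2.
E1 (Δl = ±1, |Δm_l| ≤ 1): not satisfied.
E2 (Δl = 0,±2, l_i+l_f ≥ 2, |Δm_l| ≤ 2): satisfied.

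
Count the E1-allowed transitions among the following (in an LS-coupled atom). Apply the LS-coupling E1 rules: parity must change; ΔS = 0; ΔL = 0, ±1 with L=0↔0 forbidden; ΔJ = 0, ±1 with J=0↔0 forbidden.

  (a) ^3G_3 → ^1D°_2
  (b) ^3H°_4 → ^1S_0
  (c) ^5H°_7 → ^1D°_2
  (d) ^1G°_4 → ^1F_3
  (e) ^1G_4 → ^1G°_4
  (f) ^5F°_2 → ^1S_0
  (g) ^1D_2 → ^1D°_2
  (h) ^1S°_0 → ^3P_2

3

(a) forbidden (ΔS, ΔL fail)
(b) forbidden (ΔS, ΔL, ΔJ fail)
(c) forbidden (parity, ΔS, ΔL, ΔJ fail)
(d) allowed
(e) allowed
(f) forbidden (ΔS, ΔL, ΔJ fail)
(g) allowed
(h) forbidden (ΔS, ΔJ fail)
Total allowed: 3 of 8.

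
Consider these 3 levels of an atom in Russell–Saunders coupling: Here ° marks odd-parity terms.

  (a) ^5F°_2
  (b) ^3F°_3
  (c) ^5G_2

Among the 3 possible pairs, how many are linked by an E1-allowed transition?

1

(a)–(b): forbidden (parity, ΔS).
(a)–(c): allowed.
(b)–(c): forbidden (ΔS).
Allowed pairs: 1 of 3.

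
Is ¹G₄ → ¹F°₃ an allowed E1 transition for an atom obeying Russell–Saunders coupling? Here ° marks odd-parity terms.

Initial level: S=0, L=4, J=4, parity even. Final level: S=0, L=3, J=3, parity odd.
Parity must change: even → odd — ok.
ΔS = 0: S: 0 → 0 — ok.
ΔL = 0, ±1 (not L=0↔0): L: 4 → 3, ΔL = -1 — ok.
ΔJ = 0, ±1 (not J=0↔0): J: 4 → 3, ΔJ = -1 — ok.
All four E1 rules are satisfied.

allowed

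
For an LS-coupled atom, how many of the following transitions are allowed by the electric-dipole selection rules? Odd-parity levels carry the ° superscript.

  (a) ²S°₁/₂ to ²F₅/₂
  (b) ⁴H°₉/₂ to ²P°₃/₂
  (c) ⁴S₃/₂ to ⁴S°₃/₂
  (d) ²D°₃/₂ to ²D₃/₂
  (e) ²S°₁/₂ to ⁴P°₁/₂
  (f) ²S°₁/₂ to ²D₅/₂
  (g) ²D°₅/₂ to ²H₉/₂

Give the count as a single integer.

(a) forbidden (ΔL, ΔJ fail)
(b) forbidden (parity, ΔS, ΔL, ΔJ fail)
(c) forbidden (ΔL fails)
(d) allowed
(e) forbidden (parity, ΔS fail)
(f) forbidden (ΔL, ΔJ fail)
(g) forbidden (ΔL, ΔJ fail)
Total allowed: 1 of 7.

1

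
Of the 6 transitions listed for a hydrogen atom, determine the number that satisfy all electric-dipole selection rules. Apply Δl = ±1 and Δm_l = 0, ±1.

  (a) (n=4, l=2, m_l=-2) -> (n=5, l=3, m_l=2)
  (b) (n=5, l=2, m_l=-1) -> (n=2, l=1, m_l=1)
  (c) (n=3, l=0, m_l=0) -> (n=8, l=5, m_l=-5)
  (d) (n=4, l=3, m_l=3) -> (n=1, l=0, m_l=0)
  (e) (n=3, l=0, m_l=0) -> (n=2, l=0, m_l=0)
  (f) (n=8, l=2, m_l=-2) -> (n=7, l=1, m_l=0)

(a) forbidden — Δm_l = +4 (E1 requires Δm_l = 0, ±1)
(b) forbidden — Δm_l = +2 (E1 requires Δm_l = 0, ±1)
(c) forbidden — Δl = +5 (E1 requires Δl = ±1); Δm_l = -5 (E1 requires Δm_l = 0, ±1)
(d) forbidden — Δl = -3 (E1 requires Δl = ±1); Δm_l = -3 (E1 requires Δm_l = 0, ±1)
(e) forbidden — Δl = +0 (E1 requires Δl = ±1)
(f) forbidden — Δm_l = +2 (E1 requires Δm_l = 0, ±1)
Total allowed: 0 of 6.

0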